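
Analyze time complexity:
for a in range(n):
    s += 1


Per nesting level: O(n) = O(n)
Complexity: O(n)


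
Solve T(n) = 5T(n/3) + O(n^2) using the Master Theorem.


a=5, b=3, c=2. log_3(5)=1.465 < c=2. Case 3: O(n^c) = O(n^2)
Complexity: O(n^2)


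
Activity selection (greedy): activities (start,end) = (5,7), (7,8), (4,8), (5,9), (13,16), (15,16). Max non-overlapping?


Greedy: pick earliest-ending, then skip overlaps.
Selected (3 activities): [(5, 7), (7, 8), (13, 16)]


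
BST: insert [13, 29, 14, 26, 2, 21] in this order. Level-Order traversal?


Root = 13; build tree by BST insertion.
Level-Order traversal: [13, 2, 29, 14, 26, 21]


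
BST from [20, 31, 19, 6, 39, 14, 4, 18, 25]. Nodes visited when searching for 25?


BST root = 20
Search for 25: compare at each node
Path: [20, 31, 25]


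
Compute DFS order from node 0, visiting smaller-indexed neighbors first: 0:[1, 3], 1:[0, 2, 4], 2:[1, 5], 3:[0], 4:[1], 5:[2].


DFS stack-based: start with [0]
Visit order: [0, 1, 2, 5, 4, 3]


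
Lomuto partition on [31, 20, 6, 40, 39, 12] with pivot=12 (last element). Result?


Elements <= 12 go left of pivot.
Result: [6, 12, 31, 40, 39, 20], pivot at index 1


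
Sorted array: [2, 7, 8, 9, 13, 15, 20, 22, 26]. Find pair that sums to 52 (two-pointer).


Two pointers: lo=0, hi=8
No pair sums to 52


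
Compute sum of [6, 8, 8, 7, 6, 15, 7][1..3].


Prefix sums: [0, 6, 14, 22, 29, 35, 50, 57]
Sum[1..3] = prefix[4] - prefix[1] = 29 - 6 = 23


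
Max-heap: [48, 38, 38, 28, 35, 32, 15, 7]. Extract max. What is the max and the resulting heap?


Max = 48
Replace root with last, heapify down
Resulting heap: [38, 35, 38, 28, 7, 32, 15]


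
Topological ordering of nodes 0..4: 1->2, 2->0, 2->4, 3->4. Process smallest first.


Kahn's algorithm, process smallest node first
Order: [1, 2, 0, 3, 4]


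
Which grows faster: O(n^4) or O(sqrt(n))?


sublinear grows slower than quartic
O(sqrt(n)) is asymptotically smaller; O(n^4) grows faster


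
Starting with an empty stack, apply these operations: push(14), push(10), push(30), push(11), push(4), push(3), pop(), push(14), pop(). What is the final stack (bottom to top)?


push(14) -> [14]
push(10) -> [14, 10]
push(30) -> [14, 10, 30]
push(11) -> [14, 10, 30, 11]
push(4) -> [14, 10, 30, 11, 4]
push(3) -> [14, 10, 30, 11, 4, 3]
pop() returns 3 -> [14, 10, 30, 11, 4]
push(14) -> [14, 10, 30, 11, 4, 14]
pop() returns 14 -> [14, 10, 30, 11, 4]
Final stack (bottom to top): [14, 10, 30, 11, 4]


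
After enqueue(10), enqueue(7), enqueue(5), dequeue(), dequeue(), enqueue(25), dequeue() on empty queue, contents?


enqueue(10) -> [10]
enqueue(7) -> [10, 7]
enqueue(5) -> [10, 7, 5]
dequeue() returns 10 -> [7, 5]
dequeue() returns 7 -> [5]
enqueue(25) -> [5, 25]
dequeue() returns 5 -> [25]
Final queue (front to back): [25]


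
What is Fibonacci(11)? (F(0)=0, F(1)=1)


F(n)=F(n-1)+F(n-2)
...F(9)=34, F(10)=55, F(11)=89


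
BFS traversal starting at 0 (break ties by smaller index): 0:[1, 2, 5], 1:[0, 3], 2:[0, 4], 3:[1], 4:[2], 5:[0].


BFS queue: start with [0]
Visit order: [0, 1, 2, 5, 3, 4]


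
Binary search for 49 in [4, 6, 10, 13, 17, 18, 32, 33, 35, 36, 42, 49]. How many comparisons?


Search for 49:
[0,11] mid=5 arr[5]=18
[6,11] mid=8 arr[8]=35
[9,11] mid=10 arr[10]=42
[11,11] mid=11 arr[11]=49
Total: 4 comparisons


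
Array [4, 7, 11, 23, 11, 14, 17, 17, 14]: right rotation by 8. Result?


Right rotate by 8: [7, 11, 23, 11, 14, 17, 17, 14, 4]


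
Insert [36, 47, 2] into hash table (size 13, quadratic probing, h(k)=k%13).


Insertions: 36->slot 10; 47->slot 8; 2->slot 2
Table: [None, None, 2, None, None, None, None, None, 47, None, 36, None, None]


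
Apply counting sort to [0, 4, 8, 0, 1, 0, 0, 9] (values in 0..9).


Count array: [4, 1, 0, 0, 1, 0, 0, 0, 1, 1]
Reconstruct: [0, 0, 0, 0, 1, 4, 8, 9]


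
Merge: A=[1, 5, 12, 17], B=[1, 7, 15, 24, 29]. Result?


Compare heads, take smaller each step.
Merged: [1, 1, 5, 7, 12, 15, 17, 24, 29]


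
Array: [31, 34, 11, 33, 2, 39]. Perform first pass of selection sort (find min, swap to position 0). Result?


After one pass: [2, 34, 11, 33, 31, 39]


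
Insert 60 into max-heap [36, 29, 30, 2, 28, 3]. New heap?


Append 60: [36, 29, 30, 2, 28, 3, 60]
Bubble up: swap idx 6(60) with idx 2(30); swap idx 2(60) with idx 0(36)
Result: [60, 29, 36, 2, 28, 3, 30]


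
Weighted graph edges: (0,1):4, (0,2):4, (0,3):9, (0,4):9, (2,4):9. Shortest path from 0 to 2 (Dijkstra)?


Dijkstra from 0:
Distances: {0: 0, 1: 4, 2: 4, 3: 9, 4: 9}
Shortest distance to 2 = 4, path = [0, 2]


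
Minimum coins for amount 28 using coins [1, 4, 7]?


dp[0]=0; dp[i]=1+min(dp[i-c] for c in coins)
...dp[23]=5, dp[24]=6, dp[25]=4, dp[26]=5, dp[27]=6, dp[28]=4
Minimum coins for 28 = 4


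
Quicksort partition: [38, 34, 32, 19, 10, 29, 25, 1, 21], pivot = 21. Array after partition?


Elements <= 21 go left of pivot.
Result: [19, 10, 1, 21, 34, 29, 25, 32, 38], pivot at index 3


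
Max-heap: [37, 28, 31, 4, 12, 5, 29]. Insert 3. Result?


Append 3: [37, 28, 31, 4, 12, 5, 29, 3]
Bubble up: no swaps needed
Result: [37, 28, 31, 4, 12, 5, 29, 3]


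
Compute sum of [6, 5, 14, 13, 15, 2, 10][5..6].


Prefix sums: [0, 6, 11, 25, 38, 53, 55, 65]
Sum[5..6] = prefix[7] - prefix[5] = 65 - 53 = 12


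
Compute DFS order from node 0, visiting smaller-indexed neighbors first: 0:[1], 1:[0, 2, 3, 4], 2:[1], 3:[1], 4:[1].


DFS stack-based: start with [0]
Visit order: [0, 1, 2, 3, 4]


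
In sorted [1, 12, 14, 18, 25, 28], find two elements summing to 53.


Two pointers: lo=0, hi=5
Found pair: (25, 28) summing to 53


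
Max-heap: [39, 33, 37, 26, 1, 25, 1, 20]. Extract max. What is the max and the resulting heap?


Max = 39
Replace root with last, heapify down
Resulting heap: [37, 33, 25, 26, 1, 20, 1]


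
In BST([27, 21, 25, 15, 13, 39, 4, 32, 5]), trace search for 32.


BST root = 27
Search for 32: compare at each node
Path: [27, 39, 32]


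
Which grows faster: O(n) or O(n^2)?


linear grows slower than quadratic
O(n) is asymptotically smaller; O(n^2) grows faster


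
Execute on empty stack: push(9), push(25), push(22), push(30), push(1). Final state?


push(9) -> [9]
push(25) -> [9, 25]
push(22) -> [9, 25, 22]
push(30) -> [9, 25, 22, 30]
push(1) -> [9, 25, 22, 30, 1]
Final stack (bottom to top): [9, 25, 22, 30, 1]


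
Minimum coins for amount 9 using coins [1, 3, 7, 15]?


dp[0]=0; dp[i]=1+min(dp[i-c] for c in coins)
...dp[4]=2, dp[5]=3, dp[6]=2, dp[7]=1, dp[8]=2, dp[9]=3
Minimum coins for 9 = 3


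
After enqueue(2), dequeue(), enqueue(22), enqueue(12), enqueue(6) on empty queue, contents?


enqueue(2) -> [2]
dequeue() returns 2 -> []
enqueue(22) -> [22]
enqueue(12) -> [22, 12]
enqueue(6) -> [22, 12, 6]
Final queue (front to back): [22, 12, 6]


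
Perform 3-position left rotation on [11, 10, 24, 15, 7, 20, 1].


Left rotate by 3: [15, 7, 20, 1, 11, 10, 24]


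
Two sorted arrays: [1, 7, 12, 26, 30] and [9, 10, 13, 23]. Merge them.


Compare heads, take smaller each step.
Merged: [1, 7, 9, 10, 12, 13, 23, 26, 30]


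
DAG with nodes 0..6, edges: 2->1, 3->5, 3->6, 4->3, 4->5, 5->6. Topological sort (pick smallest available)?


Kahn's algorithm, process smallest node first
Order: [0, 2, 1, 4, 3, 5, 6]


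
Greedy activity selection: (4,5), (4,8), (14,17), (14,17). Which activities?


Greedy: pick earliest-ending, then skip overlaps.
Selected (2 activities): [(4, 5), (14, 17)]


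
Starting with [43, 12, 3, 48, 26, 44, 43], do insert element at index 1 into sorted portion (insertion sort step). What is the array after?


After one pass: [12, 43, 3, 48, 26, 44, 43]


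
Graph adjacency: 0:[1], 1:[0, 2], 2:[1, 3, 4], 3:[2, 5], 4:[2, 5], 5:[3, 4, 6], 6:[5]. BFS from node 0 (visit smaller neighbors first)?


BFS queue: start with [0]
Visit order: [0, 1, 2, 3, 4, 5, 6]


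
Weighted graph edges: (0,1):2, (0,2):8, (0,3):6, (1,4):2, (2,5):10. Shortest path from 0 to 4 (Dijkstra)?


Dijkstra from 0:
Distances: {0: 0, 1: 2, 2: 8, 3: 6, 4: 4, 5: 18}
Shortest distance to 4 = 4, path = [0, 1, 4]


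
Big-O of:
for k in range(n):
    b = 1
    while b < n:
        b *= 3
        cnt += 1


Per nesting level: O(n) * O(log n) = O(n log n)
Complexity: O(n log n)


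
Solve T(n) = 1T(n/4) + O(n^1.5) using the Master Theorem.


a=1, b=4, c=1.5. log_4(1)=0 < c=1.5. Case 3: O(n^c) = O(n^1.500)
Complexity: O(n^1.500)


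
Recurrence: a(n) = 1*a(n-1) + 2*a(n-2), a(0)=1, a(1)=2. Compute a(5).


Build bottom-up:
...a(3)=8, a(4)=16, a(5)=1*16+2*8=32


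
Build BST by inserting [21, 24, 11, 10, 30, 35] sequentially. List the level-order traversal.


Root = 21; build tree by BST insertion.
Level-Order traversal: [21, 11, 24, 10, 30, 35]


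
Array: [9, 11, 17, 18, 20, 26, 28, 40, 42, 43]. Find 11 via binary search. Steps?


Search for 11:
[0,9] mid=4 arr[4]=20
[0,3] mid=1 arr[1]=11
Total: 2 comparisons


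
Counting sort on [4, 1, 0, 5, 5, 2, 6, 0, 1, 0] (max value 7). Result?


Count array: [3, 2, 1, 0, 1, 2, 1, 0]
Reconstruct: [0, 0, 0, 1, 1, 2, 4, 5, 5, 6]


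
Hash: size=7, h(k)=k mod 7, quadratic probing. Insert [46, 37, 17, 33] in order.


Insertions: 46->slot 4; 37->slot 2; 17->slot 3; 33->slot 5
Table: [None, None, 37, 17, 46, 33, None]


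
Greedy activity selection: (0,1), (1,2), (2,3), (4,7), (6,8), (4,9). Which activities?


Greedy: pick earliest-ending, then skip overlaps.
Selected (4 activities): [(0, 1), (1, 2), (2, 3), (4, 7)]


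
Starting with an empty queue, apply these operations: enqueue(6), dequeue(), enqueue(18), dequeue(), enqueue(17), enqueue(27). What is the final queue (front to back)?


enqueue(6) -> [6]
dequeue() returns 6 -> []
enqueue(18) -> [18]
dequeue() returns 18 -> []
enqueue(17) -> [17]
enqueue(27) -> [17, 27]
Final queue (front to back): [17, 27]


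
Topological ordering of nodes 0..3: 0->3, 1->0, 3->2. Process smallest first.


Kahn's algorithm, process smallest node first
Order: [1, 0, 3, 2]


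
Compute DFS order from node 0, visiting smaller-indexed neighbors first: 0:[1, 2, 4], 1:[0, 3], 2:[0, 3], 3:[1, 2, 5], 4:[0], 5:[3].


DFS stack-based: start with [0]
Visit order: [0, 1, 3, 2, 5, 4]


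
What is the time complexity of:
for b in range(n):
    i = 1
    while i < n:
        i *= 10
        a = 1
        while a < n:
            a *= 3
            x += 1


Per nesting level: O(n) * O(log n) * O(log n) = O(n (log n)^2)
Complexity: O(n (log n)^2)


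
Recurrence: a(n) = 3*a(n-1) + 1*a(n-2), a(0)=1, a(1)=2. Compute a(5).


Build bottom-up:
...a(3)=23, a(4)=76, a(5)=3*76+1*23=251


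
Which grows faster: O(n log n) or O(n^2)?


linearithmic grows slower than quadratic
O(n log n) is asymptotically smaller; O(n^2) grows faster


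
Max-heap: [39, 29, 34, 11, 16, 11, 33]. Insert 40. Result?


Append 40: [39, 29, 34, 11, 16, 11, 33, 40]
Bubble up: swap idx 7(40) with idx 3(11); swap idx 3(40) with idx 1(29); swap idx 1(40) with idx 0(39)
Result: [40, 39, 34, 29, 16, 11, 33, 11]


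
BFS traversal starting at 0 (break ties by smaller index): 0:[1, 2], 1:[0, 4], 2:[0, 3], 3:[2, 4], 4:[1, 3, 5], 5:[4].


BFS queue: start with [0]
Visit order: [0, 1, 2, 4, 3, 5]


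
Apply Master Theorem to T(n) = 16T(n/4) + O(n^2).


a=16, b=4, c=2. log_4(16)=2 = c=2. Case 2: O(n^c log n) = O(n^2 log n)
Complexity: O(n^2 log n)


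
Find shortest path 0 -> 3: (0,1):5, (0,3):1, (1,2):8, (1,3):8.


Dijkstra from 0:
Distances: {0: 0, 1: 5, 2: 13, 3: 1}
Shortest distance to 3 = 1, path = [0, 3]


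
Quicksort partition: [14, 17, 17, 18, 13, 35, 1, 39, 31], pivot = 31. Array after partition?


Elements <= 31 go left of pivot.
Result: [14, 17, 17, 18, 13, 1, 31, 39, 35], pivot at index 6


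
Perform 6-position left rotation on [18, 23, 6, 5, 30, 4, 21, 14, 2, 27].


Left rotate by 6: [21, 14, 2, 27, 18, 23, 6, 5, 30, 4]


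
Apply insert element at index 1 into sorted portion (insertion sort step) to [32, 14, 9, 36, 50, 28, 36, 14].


After one pass: [14, 32, 9, 36, 50, 28, 36, 14]


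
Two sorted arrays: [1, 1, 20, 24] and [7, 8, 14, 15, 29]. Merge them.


Compare heads, take smaller each step.
Merged: [1, 1, 7, 8, 14, 15, 20, 24, 29]


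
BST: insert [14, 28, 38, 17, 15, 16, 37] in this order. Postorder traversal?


Root = 14; build tree by BST insertion.
Postorder traversal: [16, 15, 17, 37, 38, 28, 14]


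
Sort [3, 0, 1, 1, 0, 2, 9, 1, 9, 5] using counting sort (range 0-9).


Count array: [2, 3, 1, 1, 0, 1, 0, 0, 0, 2]
Reconstruct: [0, 0, 1, 1, 1, 2, 3, 5, 9, 9]


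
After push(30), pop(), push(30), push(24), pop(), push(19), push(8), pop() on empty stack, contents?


push(30) -> [30]
pop() returns 30 -> []
push(30) -> [30]
push(24) -> [30, 24]
pop() returns 24 -> [30]
push(19) -> [30, 19]
push(8) -> [30, 19, 8]
pop() returns 8 -> [30, 19]
Final stack (bottom to top): [30, 19]


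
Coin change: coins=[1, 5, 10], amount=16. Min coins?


dp[0]=0; dp[i]=1+min(dp[i-c] for c in coins)
...dp[11]=2, dp[12]=3, dp[13]=4, dp[14]=5, dp[15]=2, dp[16]=3
Minimum coins for 16 = 3


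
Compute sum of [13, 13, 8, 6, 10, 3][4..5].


Prefix sums: [0, 13, 26, 34, 40, 50, 53]
Sum[4..5] = prefix[6] - prefix[4] = 53 - 40 = 13


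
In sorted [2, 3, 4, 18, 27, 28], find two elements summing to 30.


Two pointers: lo=0, hi=5
Found pair: (2, 28) summing to 30


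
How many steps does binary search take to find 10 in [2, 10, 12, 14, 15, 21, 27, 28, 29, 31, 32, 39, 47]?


Search for 10:
[0,12] mid=6 arr[6]=27
[0,5] mid=2 arr[2]=12
[0,1] mid=0 arr[0]=2
[1,1] mid=1 arr[1]=10
Total: 4 comparisons


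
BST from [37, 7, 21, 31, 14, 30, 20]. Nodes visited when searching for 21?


BST root = 37
Search for 21: compare at each node
Path: [37, 7, 21]


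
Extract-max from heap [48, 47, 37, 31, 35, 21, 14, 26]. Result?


Max = 48
Replace root with last, heapify down
Resulting heap: [47, 35, 37, 31, 26, 21, 14]


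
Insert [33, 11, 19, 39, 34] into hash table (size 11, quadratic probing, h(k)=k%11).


Insertions: 33->slot 0; 11->slot 1; 19->slot 8; 39->slot 6; 34->slot 2
Table: [33, 11, 34, None, None, None, 39, None, 19, None, None]


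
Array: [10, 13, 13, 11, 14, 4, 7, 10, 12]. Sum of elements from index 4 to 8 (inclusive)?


Prefix sums: [0, 10, 23, 36, 47, 61, 65, 72, 82, 94]
Sum[4..8] = prefix[9] - prefix[4] = 94 - 47 = 47


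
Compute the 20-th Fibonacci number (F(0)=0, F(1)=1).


F(n)=F(n-1)+F(n-2)
...F(18)=2584, F(19)=4181, F(20)=6765


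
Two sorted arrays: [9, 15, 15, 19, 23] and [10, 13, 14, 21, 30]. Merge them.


Compare heads, take smaller each step.
Merged: [9, 10, 13, 14, 15, 15, 19, 21, 23, 30]


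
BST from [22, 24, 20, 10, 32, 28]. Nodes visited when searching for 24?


BST root = 22
Search for 24: compare at each node
Path: [22, 24]


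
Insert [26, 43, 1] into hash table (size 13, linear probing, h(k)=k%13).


Insertions: 26->slot 0; 43->slot 4; 1->slot 1
Table: [26, 1, None, None, 43, None, None, None, None, None, None, None, None]


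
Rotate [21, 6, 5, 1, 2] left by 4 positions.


Left rotate by 4: [2, 21, 6, 5, 1]


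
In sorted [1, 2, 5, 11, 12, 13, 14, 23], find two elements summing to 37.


Two pointers: lo=0, hi=7
Found pair: (14, 23) summing to 37


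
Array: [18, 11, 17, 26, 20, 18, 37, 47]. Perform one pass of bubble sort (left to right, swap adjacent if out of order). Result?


After one pass: [11, 17, 18, 20, 18, 26, 37, 47]


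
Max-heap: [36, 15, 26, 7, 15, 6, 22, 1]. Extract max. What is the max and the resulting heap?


Max = 36
Replace root with last, heapify down
Resulting heap: [26, 15, 22, 7, 15, 6, 1]


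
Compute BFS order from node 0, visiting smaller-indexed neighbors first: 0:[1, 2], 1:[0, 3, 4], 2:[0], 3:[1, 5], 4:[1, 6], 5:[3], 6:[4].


BFS queue: start with [0]
Visit order: [0, 1, 2, 3, 4, 5, 6]


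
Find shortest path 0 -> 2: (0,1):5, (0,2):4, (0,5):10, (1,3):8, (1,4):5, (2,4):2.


Dijkstra from 0:
Distances: {0: 0, 1: 5, 2: 4, 3: 13, 4: 6, 5: 10}
Shortest distance to 2 = 4, path = [0, 2]


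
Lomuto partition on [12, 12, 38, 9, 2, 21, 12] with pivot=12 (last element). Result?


Elements <= 12 go left of pivot.
Result: [12, 12, 9, 2, 12, 21, 38], pivot at index 4


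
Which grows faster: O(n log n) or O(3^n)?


linearithmic grows slower than exponential (base 3)
O(n log n) is asymptotically smaller; O(3^n) grows faster


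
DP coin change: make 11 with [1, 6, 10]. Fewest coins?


dp[0]=0; dp[i]=1+min(dp[i-c] for c in coins)
...dp[6]=1, dp[7]=2, dp[8]=3, dp[9]=4, dp[10]=1, dp[11]=2
Minimum coins for 11 = 2


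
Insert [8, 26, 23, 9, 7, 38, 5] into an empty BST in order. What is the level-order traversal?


Root = 8; build tree by BST insertion.
Level-Order traversal: [8, 7, 26, 5, 23, 38, 9]


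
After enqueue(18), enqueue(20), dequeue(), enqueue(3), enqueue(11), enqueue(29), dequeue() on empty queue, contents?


enqueue(18) -> [18]
enqueue(20) -> [18, 20]
dequeue() returns 18 -> [20]
enqueue(3) -> [20, 3]
enqueue(11) -> [20, 3, 11]
enqueue(29) -> [20, 3, 11, 29]
dequeue() returns 20 -> [3, 11, 29]
Final queue (front to back): [3, 11, 29]


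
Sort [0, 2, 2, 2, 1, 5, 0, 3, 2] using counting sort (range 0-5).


Count array: [2, 1, 4, 1, 0, 1]
Reconstruct: [0, 0, 1, 2, 2, 2, 2, 3, 5]


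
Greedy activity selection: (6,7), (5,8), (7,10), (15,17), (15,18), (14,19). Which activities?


Greedy: pick earliest-ending, then skip overlaps.
Selected (3 activities): [(6, 7), (7, 10), (15, 17)]


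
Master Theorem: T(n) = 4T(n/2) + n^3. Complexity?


a=4, b=2, c=3. log_2(4)=2 < c=3. Case 3: O(n^c) = O(n^3)
Complexity: O(n^3)


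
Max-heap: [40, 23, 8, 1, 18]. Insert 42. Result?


Append 42: [40, 23, 8, 1, 18, 42]
Bubble up: swap idx 5(42) with idx 2(8); swap idx 2(42) with idx 0(40)
Result: [42, 23, 40, 1, 18, 8]


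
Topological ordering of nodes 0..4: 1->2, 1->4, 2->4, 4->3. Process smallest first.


Kahn's algorithm, process smallest node first
Order: [0, 1, 2, 4, 3]


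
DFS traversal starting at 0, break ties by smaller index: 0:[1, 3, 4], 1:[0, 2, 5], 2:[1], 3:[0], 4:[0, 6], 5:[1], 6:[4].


DFS stack-based: start with [0]
Visit order: [0, 1, 2, 5, 3, 4, 6]


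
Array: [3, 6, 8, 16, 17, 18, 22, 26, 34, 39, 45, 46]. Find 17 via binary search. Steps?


Search for 17:
[0,11] mid=5 arr[5]=18
[0,4] mid=2 arr[2]=8
[3,4] mid=3 arr[3]=16
[4,4] mid=4 arr[4]=17
Total: 4 comparisons


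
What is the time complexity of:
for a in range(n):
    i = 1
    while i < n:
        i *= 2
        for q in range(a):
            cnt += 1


Per nesting level: O(n) * O(log n) * O(n) [triangular over a] = O(n^2 log n)
Complexity: O(n^2 log n)


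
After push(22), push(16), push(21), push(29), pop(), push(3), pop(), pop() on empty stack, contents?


push(22) -> [22]
push(16) -> [22, 16]
push(21) -> [22, 16, 21]
push(29) -> [22, 16, 21, 29]
pop() returns 29 -> [22, 16, 21]
push(3) -> [22, 16, 21, 3]
pop() returns 3 -> [22, 16, 21]
pop() returns 21 -> [22, 16]
Final stack (bottom to top): [22, 16]


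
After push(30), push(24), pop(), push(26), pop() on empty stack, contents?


push(30) -> [30]
push(24) -> [30, 24]
pop() returns 24 -> [30]
push(26) -> [30, 26]
pop() returns 26 -> [30]
Final stack (bottom to top): [30]


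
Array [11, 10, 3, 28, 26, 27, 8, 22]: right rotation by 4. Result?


Right rotate by 4: [26, 27, 8, 22, 11, 10, 3, 28]


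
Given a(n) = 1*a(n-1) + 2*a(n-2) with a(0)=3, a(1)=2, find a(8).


Build bottom-up:
...a(6)=108, a(7)=212, a(8)=1*212+2*108=428


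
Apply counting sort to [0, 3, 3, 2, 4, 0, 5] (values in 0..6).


Count array: [2, 0, 1, 2, 1, 1, 0]
Reconstruct: [0, 0, 2, 3, 3, 4, 5]


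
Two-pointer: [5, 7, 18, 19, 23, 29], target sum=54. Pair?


Two pointers: lo=0, hi=5
No pair sums to 54


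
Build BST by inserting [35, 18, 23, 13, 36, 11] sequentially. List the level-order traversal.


Root = 35; build tree by BST insertion.
Level-Order traversal: [35, 18, 36, 13, 23, 11]


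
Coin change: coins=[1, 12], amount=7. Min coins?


dp[0]=0; dp[i]=1+min(dp[i-c] for c in coins)
...dp[2]=2, dp[3]=3, dp[4]=4, dp[5]=5, dp[6]=6, dp[7]=7
Minimum coins for 7 = 7


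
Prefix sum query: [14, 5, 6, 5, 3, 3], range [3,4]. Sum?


Prefix sums: [0, 14, 19, 25, 30, 33, 36]
Sum[3..4] = prefix[5] - prefix[3] = 33 - 25 = 8


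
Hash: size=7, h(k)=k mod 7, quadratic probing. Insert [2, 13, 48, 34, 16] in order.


Insertions: 2->slot 2; 13->slot 6; 48->slot 0; 34->slot 3; 16->slot 4
Table: [48, None, 2, 34, 16, None, 13]


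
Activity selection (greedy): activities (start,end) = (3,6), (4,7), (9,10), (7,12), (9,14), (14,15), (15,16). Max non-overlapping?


Greedy: pick earliest-ending, then skip overlaps.
Selected (4 activities): [(3, 6), (9, 10), (14, 15), (15, 16)]


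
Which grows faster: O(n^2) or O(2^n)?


quadratic grows slower than exponential
O(n^2) is asymptotically smaller; O(2^n) grows faster


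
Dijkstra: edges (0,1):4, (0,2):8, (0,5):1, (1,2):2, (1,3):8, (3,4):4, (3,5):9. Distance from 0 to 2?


Dijkstra from 0:
Distances: {0: 0, 1: 4, 2: 6, 3: 10, 4: 14, 5: 1}
Shortest distance to 2 = 6, path = [0, 1, 2]


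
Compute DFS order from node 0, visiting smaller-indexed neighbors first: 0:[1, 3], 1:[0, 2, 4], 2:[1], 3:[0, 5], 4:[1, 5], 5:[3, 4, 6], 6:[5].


DFS stack-based: start with [0]
Visit order: [0, 1, 2, 4, 5, 3, 6]


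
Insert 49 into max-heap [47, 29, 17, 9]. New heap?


Append 49: [47, 29, 17, 9, 49]
Bubble up: swap idx 4(49) with idx 1(29); swap idx 1(49) with idx 0(47)
Result: [49, 47, 17, 9, 29]


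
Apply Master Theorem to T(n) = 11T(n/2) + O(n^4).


a=11, b=2, c=4. log_2(11)=3.459 < c=4. Case 3: O(n^c) = O(n^4)
Complexity: O(n^4)


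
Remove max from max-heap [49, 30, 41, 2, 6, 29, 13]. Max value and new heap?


Max = 49
Replace root with last, heapify down
Resulting heap: [41, 30, 29, 2, 6, 13]


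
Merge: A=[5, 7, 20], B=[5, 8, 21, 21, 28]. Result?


Compare heads, take smaller each step.
Merged: [5, 5, 7, 8, 20, 21, 21, 28]


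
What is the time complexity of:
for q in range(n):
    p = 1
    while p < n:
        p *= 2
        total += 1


Per nesting level: O(n) * O(log n) = O(n log n)
Complexity: O(n log n)


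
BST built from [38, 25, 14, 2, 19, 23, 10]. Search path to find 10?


BST root = 38
Search for 10: compare at each node
Path: [38, 25, 14, 2, 10]


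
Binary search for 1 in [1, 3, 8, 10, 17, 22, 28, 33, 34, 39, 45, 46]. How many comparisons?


Search for 1:
[0,11] mid=5 arr[5]=22
[0,4] mid=2 arr[2]=8
[0,1] mid=0 arr[0]=1
Total: 3 comparisons


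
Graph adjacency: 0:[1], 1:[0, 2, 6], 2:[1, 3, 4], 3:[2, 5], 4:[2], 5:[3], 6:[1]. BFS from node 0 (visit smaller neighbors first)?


BFS queue: start with [0]
Visit order: [0, 1, 2, 6, 3, 4, 5]


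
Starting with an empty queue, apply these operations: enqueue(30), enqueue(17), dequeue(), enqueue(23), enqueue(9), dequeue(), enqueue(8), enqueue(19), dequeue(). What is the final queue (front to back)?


enqueue(30) -> [30]
enqueue(17) -> [30, 17]
dequeue() returns 30 -> [17]
enqueue(23) -> [17, 23]
enqueue(9) -> [17, 23, 9]
dequeue() returns 17 -> [23, 9]
enqueue(8) -> [23, 9, 8]
enqueue(19) -> [23, 9, 8, 19]
dequeue() returns 23 -> [9, 8, 19]
Final queue (front to back): [9, 8, 19]


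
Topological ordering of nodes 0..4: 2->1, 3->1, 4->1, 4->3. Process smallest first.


Kahn's algorithm, process smallest node first
Order: [0, 2, 4, 3, 1]


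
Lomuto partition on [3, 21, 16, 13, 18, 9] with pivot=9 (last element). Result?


Elements <= 9 go left of pivot.
Result: [3, 9, 16, 13, 18, 21], pivot at index 1


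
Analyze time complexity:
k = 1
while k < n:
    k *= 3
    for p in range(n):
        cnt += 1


Per nesting level: O(log n) * O(n) = O(n log n)
Complexity: O(n log n)


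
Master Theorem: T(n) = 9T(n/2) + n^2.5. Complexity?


a=9, b=2, c=2.5. log_2(9)=3.170 > c=2.5. Case 1: O(n^log_b(a)) = O(n^3.170)
Complexity: O(n^3.170)


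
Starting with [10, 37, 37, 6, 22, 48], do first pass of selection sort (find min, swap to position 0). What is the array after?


After one pass: [6, 37, 37, 10, 22, 48]


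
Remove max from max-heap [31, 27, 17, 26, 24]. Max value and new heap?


Max = 31
Replace root with last, heapify down
Resulting heap: [27, 26, 17, 24]


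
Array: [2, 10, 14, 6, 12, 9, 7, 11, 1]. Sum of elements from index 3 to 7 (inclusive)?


Prefix sums: [0, 2, 12, 26, 32, 44, 53, 60, 71, 72]
Sum[3..7] = prefix[8] - prefix[3] = 71 - 26 = 45


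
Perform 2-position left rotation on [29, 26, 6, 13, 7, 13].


Left rotate by 2: [6, 13, 7, 13, 29, 26]


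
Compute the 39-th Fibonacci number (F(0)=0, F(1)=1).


F(n)=F(n-1)+F(n-2)
...F(37)=24157817, F(38)=39088169, F(39)=63245986


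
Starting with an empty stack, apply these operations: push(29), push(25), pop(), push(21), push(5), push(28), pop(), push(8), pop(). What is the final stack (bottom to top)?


push(29) -> [29]
push(25) -> [29, 25]
pop() returns 25 -> [29]
push(21) -> [29, 21]
push(5) -> [29, 21, 5]
push(28) -> [29, 21, 5, 28]
pop() returns 28 -> [29, 21, 5]
push(8) -> [29, 21, 5, 8]
pop() returns 8 -> [29, 21, 5]
Final stack (bottom to top): [29, 21, 5]


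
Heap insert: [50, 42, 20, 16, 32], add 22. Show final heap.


Append 22: [50, 42, 20, 16, 32, 22]
Bubble up: swap idx 5(22) with idx 2(20)
Result: [50, 42, 22, 16, 32, 20]


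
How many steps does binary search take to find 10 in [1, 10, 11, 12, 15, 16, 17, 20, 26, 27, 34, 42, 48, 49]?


Search for 10:
[0,13] mid=6 arr[6]=17
[0,5] mid=2 arr[2]=11
[0,1] mid=0 arr[0]=1
[1,1] mid=1 arr[1]=10
Total: 4 comparisons


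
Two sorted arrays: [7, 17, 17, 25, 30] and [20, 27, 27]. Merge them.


Compare heads, take smaller each step.
Merged: [7, 17, 17, 20, 25, 27, 27, 30]


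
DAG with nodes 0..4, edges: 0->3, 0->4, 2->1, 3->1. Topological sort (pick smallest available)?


Kahn's algorithm, process smallest node first
Order: [0, 2, 3, 1, 4]


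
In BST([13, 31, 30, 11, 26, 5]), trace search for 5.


BST root = 13
Search for 5: compare at each node
Path: [13, 11, 5]


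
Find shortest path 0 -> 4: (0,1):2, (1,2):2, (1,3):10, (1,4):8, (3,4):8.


Dijkstra from 0:
Distances: {0: 0, 1: 2, 2: 4, 3: 12, 4: 10}
Shortest distance to 4 = 10, path = [0, 1, 4]


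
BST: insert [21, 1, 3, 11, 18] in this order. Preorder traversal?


Root = 21; build tree by BST insertion.
Preorder traversal: [21, 1, 3, 11, 18]


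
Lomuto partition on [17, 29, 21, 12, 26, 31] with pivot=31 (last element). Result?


Elements <= 31 go left of pivot.
Result: [17, 29, 21, 12, 26, 31], pivot at index 5


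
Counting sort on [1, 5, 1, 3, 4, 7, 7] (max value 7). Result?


Count array: [0, 2, 0, 1, 1, 1, 0, 2]
Reconstruct: [1, 1, 3, 4, 5, 7, 7]


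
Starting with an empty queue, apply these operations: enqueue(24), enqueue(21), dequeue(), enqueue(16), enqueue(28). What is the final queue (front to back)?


enqueue(24) -> [24]
enqueue(21) -> [24, 21]
dequeue() returns 24 -> [21]
enqueue(16) -> [21, 16]
enqueue(28) -> [21, 16, 28]
Final queue (front to back): [21, 16, 28]


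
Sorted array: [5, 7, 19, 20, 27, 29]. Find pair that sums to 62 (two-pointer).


Two pointers: lo=0, hi=5
No pair sums to 62


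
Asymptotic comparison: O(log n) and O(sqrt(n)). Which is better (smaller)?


logarithmic grows slower than sublinear
O(log n) is asymptotically smaller; O(sqrt(n)) grows faster


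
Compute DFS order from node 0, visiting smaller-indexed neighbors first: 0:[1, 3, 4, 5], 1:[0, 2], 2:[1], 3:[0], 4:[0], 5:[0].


DFS stack-based: start with [0]
Visit order: [0, 1, 2, 3, 4, 5]


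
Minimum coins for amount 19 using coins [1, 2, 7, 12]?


dp[0]=0; dp[i]=1+min(dp[i-c] for c in coins)
...dp[14]=2, dp[15]=3, dp[16]=3, dp[17]=4, dp[18]=4, dp[19]=2
Minimum coins for 19 = 2


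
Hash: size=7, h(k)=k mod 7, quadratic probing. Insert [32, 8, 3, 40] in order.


Insertions: 32->slot 4; 8->slot 1; 3->slot 3; 40->slot 5
Table: [None, 8, None, 3, 32, 40, None]


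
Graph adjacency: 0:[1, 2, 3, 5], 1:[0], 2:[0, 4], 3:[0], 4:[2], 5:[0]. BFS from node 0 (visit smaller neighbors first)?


BFS queue: start with [0]
Visit order: [0, 1, 2, 3, 5, 4]


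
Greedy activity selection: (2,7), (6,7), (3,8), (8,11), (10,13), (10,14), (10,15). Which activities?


Greedy: pick earliest-ending, then skip overlaps.
Selected (2 activities): [(2, 7), (8, 11)]


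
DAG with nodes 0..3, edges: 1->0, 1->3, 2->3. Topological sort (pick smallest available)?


Kahn's algorithm, process smallest node first
Order: [1, 0, 2, 3]


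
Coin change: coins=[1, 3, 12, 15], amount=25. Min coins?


dp[0]=0; dp[i]=1+min(dp[i-c] for c in coins)
...dp[20]=4, dp[21]=3, dp[22]=4, dp[23]=5, dp[24]=2, dp[25]=3
Minimum coins for 25 = 3


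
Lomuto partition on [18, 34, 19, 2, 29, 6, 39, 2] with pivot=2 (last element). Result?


Elements <= 2 go left of pivot.
Result: [2, 2, 19, 18, 29, 6, 39, 34], pivot at index 1


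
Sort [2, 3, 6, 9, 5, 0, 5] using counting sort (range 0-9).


Count array: [1, 0, 1, 1, 0, 2, 1, 0, 0, 1]
Reconstruct: [0, 2, 3, 5, 5, 6, 9]


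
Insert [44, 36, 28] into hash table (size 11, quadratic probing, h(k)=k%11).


Insertions: 44->slot 0; 36->slot 3; 28->slot 6
Table: [44, None, None, 36, None, None, 28, None, None, None, None]


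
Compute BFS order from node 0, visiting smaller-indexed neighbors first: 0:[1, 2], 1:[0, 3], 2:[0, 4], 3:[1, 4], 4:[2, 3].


BFS queue: start with [0]
Visit order: [0, 1, 2, 3, 4]


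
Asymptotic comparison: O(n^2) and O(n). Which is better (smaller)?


linear grows slower than quadratic
O(n) is asymptotically smaller; O(n^2) grows faster


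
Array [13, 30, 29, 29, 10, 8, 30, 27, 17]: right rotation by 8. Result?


Right rotate by 8: [30, 29, 29, 10, 8, 30, 27, 17, 13]


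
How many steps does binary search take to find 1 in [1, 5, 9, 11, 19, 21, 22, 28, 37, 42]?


Search for 1:
[0,9] mid=4 arr[4]=19
[0,3] mid=1 arr[1]=5
[0,0] mid=0 arr[0]=1
Total: 3 comparisons


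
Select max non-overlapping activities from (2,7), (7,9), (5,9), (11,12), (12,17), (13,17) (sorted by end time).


Greedy: pick earliest-ending, then skip overlaps.
Selected (4 activities): [(2, 7), (7, 9), (11, 12), (12, 17)]


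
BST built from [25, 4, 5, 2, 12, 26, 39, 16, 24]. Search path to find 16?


BST root = 25
Search for 16: compare at each node
Path: [25, 4, 5, 12, 16]


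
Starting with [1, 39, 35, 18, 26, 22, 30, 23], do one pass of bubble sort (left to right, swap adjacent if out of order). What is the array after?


After one pass: [1, 35, 18, 26, 22, 30, 23, 39]


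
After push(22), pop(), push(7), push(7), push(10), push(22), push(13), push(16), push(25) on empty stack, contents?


push(22) -> [22]
pop() returns 22 -> []
push(7) -> [7]
push(7) -> [7, 7]
push(10) -> [7, 7, 10]
push(22) -> [7, 7, 10, 22]
push(13) -> [7, 7, 10, 22, 13]
push(16) -> [7, 7, 10, 22, 13, 16]
push(25) -> [7, 7, 10, 22, 13, 16, 25]
Final stack (bottom to top): [7, 7, 10, 22, 13, 16, 25]


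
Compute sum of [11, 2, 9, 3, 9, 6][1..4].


Prefix sums: [0, 11, 13, 22, 25, 34, 40]
Sum[1..4] = prefix[5] - prefix[1] = 34 - 11 = 23


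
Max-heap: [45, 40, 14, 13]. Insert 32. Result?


Append 32: [45, 40, 14, 13, 32]
Bubble up: no swaps needed
Result: [45, 40, 14, 13, 32]


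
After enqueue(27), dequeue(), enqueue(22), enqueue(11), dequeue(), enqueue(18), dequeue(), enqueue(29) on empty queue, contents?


enqueue(27) -> [27]
dequeue() returns 27 -> []
enqueue(22) -> [22]
enqueue(11) -> [22, 11]
dequeue() returns 22 -> [11]
enqueue(18) -> [11, 18]
dequeue() returns 11 -> [18]
enqueue(29) -> [18, 29]
Final queue (front to back): [18, 29]


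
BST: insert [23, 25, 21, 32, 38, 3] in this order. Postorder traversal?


Root = 23; build tree by BST insertion.
Postorder traversal: [3, 21, 38, 32, 25, 23]


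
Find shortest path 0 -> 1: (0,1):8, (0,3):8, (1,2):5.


Dijkstra from 0:
Distances: {0: 0, 1: 8, 2: 13, 3: 8}
Shortest distance to 1 = 8, path = [0, 1]


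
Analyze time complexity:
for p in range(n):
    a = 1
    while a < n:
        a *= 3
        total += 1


Per nesting level: O(n) * O(log n) = O(n log n)
Complexity: O(n log n)


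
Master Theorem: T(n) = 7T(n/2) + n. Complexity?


a=7, b=2, c=1. log_2(7)=2.807 > c=1. Case 1: O(n^log_b(a)) = O(n^2.807)
Complexity: O(n^2.807)


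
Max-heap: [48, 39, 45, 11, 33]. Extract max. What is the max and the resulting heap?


Max = 48
Replace root with last, heapify down
Resulting heap: [45, 39, 33, 11]


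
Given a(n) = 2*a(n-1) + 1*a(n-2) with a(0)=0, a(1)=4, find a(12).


Build bottom-up:
...a(10)=9512, a(11)=22964, a(12)=2*22964+1*9512=55440


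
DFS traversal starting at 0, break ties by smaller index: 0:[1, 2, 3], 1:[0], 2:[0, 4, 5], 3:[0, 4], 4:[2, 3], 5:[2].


DFS stack-based: start with [0]
Visit order: [0, 1, 2, 4, 3, 5]


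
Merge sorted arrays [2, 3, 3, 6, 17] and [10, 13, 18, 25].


Compare heads, take smaller each step.
Merged: [2, 3, 3, 6, 10, 13, 17, 18, 25]


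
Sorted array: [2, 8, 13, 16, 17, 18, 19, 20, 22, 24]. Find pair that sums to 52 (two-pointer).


Two pointers: lo=0, hi=9
No pair sums to 52


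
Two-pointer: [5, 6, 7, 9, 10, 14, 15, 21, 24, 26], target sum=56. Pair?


Two pointers: lo=0, hi=9
No pair sums to 56


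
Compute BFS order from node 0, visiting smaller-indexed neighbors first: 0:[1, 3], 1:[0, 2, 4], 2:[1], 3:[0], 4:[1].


BFS queue: start with [0]
Visit order: [0, 1, 3, 2, 4]


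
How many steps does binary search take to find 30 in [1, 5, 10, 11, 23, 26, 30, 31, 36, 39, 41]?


Search for 30:
[0,10] mid=5 arr[5]=26
[6,10] mid=8 arr[8]=36
[6,7] mid=6 arr[6]=30
Total: 3 comparisons


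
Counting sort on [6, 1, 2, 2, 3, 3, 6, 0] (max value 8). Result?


Count array: [1, 1, 2, 2, 0, 0, 2, 0, 0]
Reconstruct: [0, 1, 2, 2, 3, 3, 6, 6]


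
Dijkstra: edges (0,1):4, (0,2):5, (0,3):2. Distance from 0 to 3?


Dijkstra from 0:
Distances: {0: 0, 1: 4, 2: 5, 3: 2}
Shortest distance to 3 = 2, path = [0, 3]


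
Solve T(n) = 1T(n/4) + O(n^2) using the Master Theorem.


a=1, b=4, c=2. log_4(1)=0 < c=2. Case 3: O(n^c) = O(n^2)
Complexity: O(n^2)


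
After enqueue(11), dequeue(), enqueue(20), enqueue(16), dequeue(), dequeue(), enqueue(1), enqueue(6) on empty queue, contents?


enqueue(11) -> [11]
dequeue() returns 11 -> []
enqueue(20) -> [20]
enqueue(16) -> [20, 16]
dequeue() returns 20 -> [16]
dequeue() returns 16 -> []
enqueue(1) -> [1]
enqueue(6) -> [1, 6]
Final queue (front to back): [1, 6]


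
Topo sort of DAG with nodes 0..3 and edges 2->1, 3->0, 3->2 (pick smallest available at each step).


Kahn's algorithm, process smallest node first
Order: [3, 0, 2, 1]


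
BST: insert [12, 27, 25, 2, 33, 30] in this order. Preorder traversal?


Root = 12; build tree by BST insertion.
Preorder traversal: [12, 2, 27, 25, 33, 30]


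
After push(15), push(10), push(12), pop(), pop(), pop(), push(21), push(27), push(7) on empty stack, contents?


push(15) -> [15]
push(10) -> [15, 10]
push(12) -> [15, 10, 12]
pop() returns 12 -> [15, 10]
pop() returns 10 -> [15]
pop() returns 15 -> []
push(21) -> [21]
push(27) -> [21, 27]
push(7) -> [21, 27, 7]
Final stack (bottom to top): [21, 27, 7]


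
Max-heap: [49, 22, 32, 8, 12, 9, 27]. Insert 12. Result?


Append 12: [49, 22, 32, 8, 12, 9, 27, 12]
Bubble up: swap idx 7(12) with idx 3(8)
Result: [49, 22, 32, 12, 12, 9, 27, 8]


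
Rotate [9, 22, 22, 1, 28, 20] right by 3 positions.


Right rotate by 3: [1, 28, 20, 9, 22, 22]


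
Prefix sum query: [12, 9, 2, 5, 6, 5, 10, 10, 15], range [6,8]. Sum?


Prefix sums: [0, 12, 21, 23, 28, 34, 39, 49, 59, 74]
Sum[6..8] = prefix[9] - prefix[6] = 74 - 39 = 35


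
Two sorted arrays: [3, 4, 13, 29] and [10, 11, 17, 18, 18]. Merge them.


Compare heads, take smaller each step.
Merged: [3, 4, 10, 11, 13, 17, 18, 18, 29]


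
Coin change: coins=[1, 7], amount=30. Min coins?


dp[0]=0; dp[i]=1+min(dp[i-c] for c in coins)
...dp[25]=7, dp[26]=8, dp[27]=9, dp[28]=4, dp[29]=5, dp[30]=6
Minimum coins for 30 = 6


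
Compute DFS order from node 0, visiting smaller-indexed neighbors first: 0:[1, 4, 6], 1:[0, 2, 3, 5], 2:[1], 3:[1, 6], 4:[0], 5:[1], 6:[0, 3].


DFS stack-based: start with [0]
Visit order: [0, 1, 2, 3, 6, 5, 4]


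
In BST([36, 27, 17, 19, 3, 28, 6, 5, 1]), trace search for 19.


BST root = 36
Search for 19: compare at each node
Path: [36, 27, 17, 19]


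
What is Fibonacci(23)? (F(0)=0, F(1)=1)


F(n)=F(n-1)+F(n-2)
...F(21)=10946, F(22)=17711, F(23)=28657


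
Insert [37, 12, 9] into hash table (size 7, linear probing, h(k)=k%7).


Insertions: 37->slot 2; 12->slot 5; 9->slot 3
Table: [None, None, 37, 9, None, 12, None]


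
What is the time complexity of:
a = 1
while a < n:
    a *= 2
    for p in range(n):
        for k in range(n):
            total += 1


Per nesting level: O(log n) * O(n) * O(n) = O(n^2 log n)
Complexity: O(n^2 log n)


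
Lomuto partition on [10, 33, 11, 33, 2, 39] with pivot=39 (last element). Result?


Elements <= 39 go left of pivot.
Result: [10, 33, 11, 33, 2, 39], pivot at index 5


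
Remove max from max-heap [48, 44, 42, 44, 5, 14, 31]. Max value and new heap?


Max = 48
Replace root with last, heapify down
Resulting heap: [44, 44, 42, 31, 5, 14]


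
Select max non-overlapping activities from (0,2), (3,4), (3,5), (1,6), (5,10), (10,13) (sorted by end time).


Greedy: pick earliest-ending, then skip overlaps.
Selected (4 activities): [(0, 2), (3, 4), (5, 10), (10, 13)]


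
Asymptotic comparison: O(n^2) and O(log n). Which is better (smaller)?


logarithmic grows slower than quadratic
O(log n) is asymptotically smaller; O(n^2) grows faster


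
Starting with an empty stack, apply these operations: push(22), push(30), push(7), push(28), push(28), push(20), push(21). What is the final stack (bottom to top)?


push(22) -> [22]
push(30) -> [22, 30]
push(7) -> [22, 30, 7]
push(28) -> [22, 30, 7, 28]
push(28) -> [22, 30, 7, 28, 28]
push(20) -> [22, 30, 7, 28, 28, 20]
push(21) -> [22, 30, 7, 28, 28, 20, 21]
Final stack (bottom to top): [22, 30, 7, 28, 28, 20, 21]


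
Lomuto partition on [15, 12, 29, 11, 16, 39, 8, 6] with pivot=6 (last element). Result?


Elements <= 6 go left of pivot.
Result: [6, 12, 29, 11, 16, 39, 8, 15], pivot at index 0


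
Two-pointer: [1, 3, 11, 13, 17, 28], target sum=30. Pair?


Two pointers: lo=0, hi=5
Found pair: (13, 17) summing to 30


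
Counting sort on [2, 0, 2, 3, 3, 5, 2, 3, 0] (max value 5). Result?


Count array: [2, 0, 3, 3, 0, 1]
Reconstruct: [0, 0, 2, 2, 2, 3, 3, 3, 5]


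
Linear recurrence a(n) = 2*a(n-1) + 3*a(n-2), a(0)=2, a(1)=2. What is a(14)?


Build bottom-up:
...a(12)=531442, a(13)=1594322, a(14)=2*1594322+3*531442=4782970


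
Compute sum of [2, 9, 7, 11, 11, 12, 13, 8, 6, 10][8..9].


Prefix sums: [0, 2, 11, 18, 29, 40, 52, 65, 73, 79, 89]
Sum[8..9] = prefix[10] - prefix[8] = 89 - 73 = 16


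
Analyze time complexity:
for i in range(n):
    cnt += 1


Per nesting level: O(n) = O(n)
Complexity: O(n)


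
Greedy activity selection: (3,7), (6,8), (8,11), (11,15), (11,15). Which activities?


Greedy: pick earliest-ending, then skip overlaps.
Selected (3 activities): [(3, 7), (8, 11), (11, 15)]
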